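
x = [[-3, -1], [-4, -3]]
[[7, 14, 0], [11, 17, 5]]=x @ [[-2, -5, 1], [-1, 1, -3]]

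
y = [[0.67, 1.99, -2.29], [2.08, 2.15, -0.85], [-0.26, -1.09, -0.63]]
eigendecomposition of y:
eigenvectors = [[0.60+0.00j,0.76+0.00j,0.76-0.00j], [0.77+0.00j,(-0.42-0.22j),(-0.42+0.22j)], [-0.21+0.00j,0.16-0.42j,0.16+0.42j]]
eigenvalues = [(4.02+0j), (-0.91+0.72j), (-0.91-0.72j)]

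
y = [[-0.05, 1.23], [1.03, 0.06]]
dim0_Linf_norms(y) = [1.03, 1.23]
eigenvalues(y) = [-1.12, 1.13]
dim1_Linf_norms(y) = [1.23, 1.03]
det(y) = -1.27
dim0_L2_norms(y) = [1.03, 1.23]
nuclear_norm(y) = 2.26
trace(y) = 0.01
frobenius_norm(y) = 1.61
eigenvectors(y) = [[-0.75,  -0.72], [0.66,  -0.69]]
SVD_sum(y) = [[0.0,  1.23], [0.00,  0.06]] + [[-0.05,0.00], [1.03,-0.00]]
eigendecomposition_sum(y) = [[-0.59,0.61], [0.51,-0.53]] + [[0.54, 0.62], [0.52, 0.59]]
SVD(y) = [[1.00, 0.05], [0.05, -1.0]] @ diag([1.2314626257550663, 1.0312127818100578]) @ [[0.0, 1.0], [-1.0, 0.0]]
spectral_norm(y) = 1.23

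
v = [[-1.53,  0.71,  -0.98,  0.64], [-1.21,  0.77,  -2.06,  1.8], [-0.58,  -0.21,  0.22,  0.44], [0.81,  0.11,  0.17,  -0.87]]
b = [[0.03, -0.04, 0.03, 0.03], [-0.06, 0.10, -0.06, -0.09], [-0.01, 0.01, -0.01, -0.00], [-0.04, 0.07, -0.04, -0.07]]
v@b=[[-0.1,0.17,-0.1,-0.15], [-0.13,0.23,-0.13,-0.23], [-0.02,0.04,-0.02,-0.03], [0.05,-0.08,0.05,0.08]]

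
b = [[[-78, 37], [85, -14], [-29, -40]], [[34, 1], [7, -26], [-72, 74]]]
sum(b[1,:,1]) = 49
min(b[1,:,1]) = -26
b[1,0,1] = 1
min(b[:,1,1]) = -26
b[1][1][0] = 7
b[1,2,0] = -72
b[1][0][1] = 1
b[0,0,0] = -78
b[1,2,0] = -72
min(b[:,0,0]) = -78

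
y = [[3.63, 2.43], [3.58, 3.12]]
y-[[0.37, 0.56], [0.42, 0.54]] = [[3.26, 1.87], [3.16, 2.58]]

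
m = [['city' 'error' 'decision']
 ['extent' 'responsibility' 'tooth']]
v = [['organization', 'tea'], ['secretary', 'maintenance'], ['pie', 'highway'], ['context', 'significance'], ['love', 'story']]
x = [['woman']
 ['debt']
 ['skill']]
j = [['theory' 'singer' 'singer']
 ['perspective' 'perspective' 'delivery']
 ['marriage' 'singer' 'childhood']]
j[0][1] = 'singer'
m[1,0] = 'extent'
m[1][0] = 'extent'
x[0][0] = 'woman'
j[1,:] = ['perspective', 'perspective', 'delivery']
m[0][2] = 'decision'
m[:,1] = ['error', 'responsibility']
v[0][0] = 'organization'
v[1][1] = 'maintenance'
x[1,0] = 'debt'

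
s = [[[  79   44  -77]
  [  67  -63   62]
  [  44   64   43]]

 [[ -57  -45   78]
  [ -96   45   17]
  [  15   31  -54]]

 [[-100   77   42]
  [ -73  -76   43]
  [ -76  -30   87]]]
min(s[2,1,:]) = -76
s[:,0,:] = [[79, 44, -77], [-57, -45, 78], [-100, 77, 42]]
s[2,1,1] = -76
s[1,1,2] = 17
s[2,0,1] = 77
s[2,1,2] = 43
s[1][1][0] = -96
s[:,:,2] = [[-77, 62, 43], [78, 17, -54], [42, 43, 87]]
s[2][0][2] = 42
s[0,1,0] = 67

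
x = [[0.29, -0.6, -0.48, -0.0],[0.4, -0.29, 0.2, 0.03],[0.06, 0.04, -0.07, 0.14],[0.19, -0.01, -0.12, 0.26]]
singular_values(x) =[0.89, 0.45, 0.34, 0.0]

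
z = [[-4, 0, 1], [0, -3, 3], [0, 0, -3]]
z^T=[[-4, 0, 0], [0, -3, 0], [1, 3, -3]]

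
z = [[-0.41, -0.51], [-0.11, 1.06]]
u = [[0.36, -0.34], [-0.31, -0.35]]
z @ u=[[0.01,0.32], [-0.37,-0.33]]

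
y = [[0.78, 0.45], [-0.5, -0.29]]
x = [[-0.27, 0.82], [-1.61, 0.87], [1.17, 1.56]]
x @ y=[[-0.62, -0.36], [-1.69, -0.98], [0.13, 0.07]]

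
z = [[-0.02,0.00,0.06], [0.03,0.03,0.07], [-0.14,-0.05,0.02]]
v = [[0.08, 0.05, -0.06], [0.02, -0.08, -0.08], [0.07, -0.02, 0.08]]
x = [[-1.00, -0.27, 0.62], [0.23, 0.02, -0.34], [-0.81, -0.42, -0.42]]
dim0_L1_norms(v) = [0.17, 0.15, 0.22]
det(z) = 0.00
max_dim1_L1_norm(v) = 0.19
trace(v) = 0.08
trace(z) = 0.03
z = v @ x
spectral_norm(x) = 1.42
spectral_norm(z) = 0.16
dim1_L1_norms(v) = [0.19, 0.18, 0.17]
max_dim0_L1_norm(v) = 0.22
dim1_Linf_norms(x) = [1.0, 0.34, 0.81]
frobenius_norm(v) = 0.19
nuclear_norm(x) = 2.21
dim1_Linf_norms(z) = [0.06, 0.07, 0.14]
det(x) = 0.00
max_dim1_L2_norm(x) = 1.21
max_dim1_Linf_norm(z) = 0.14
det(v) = -0.00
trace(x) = -1.40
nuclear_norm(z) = 0.26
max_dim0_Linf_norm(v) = 0.08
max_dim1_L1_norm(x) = 1.89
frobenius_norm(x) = 1.62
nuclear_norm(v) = 0.33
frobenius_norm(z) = 0.18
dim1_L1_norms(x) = [1.89, 0.59, 1.65]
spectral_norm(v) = 0.13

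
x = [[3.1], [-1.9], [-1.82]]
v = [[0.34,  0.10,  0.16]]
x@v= [[1.05,0.31,0.5], [-0.65,-0.19,-0.30], [-0.62,-0.18,-0.29]]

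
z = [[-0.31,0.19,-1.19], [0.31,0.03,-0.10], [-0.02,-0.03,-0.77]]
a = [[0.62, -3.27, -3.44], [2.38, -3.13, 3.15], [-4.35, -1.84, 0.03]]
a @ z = [[-1.14, 0.12, 2.24], [-1.77, 0.26, -4.94], [0.78, -0.88, 5.34]]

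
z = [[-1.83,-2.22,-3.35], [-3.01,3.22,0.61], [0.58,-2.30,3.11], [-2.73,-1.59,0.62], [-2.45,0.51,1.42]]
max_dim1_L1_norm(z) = 7.4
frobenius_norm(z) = 8.56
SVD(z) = [[0.02, 0.86, 0.22], [-0.81, -0.12, -0.14], [0.29, -0.44, 0.65], [-0.24, 0.18, 0.63], [-0.44, -0.12, 0.34]] @ diag([5.379646858072099, 4.976820182173559, 4.4197240362657215]) @ [[0.8, -0.59, -0.08], [-0.33, -0.33, -0.88], [-0.49, -0.74, 0.46]]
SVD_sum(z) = [[0.08, -0.06, -0.01], [-3.51, 2.57, 0.35], [1.26, -0.92, -0.13], [-1.05, 0.77, 0.11], [-1.92, 1.4, 0.19]] + [[-1.43, -1.44, -3.8], [0.20, 0.2, 0.54], [0.72, 0.72, 1.91], [-0.30, -0.30, -0.79], [0.20, 0.20, 0.54]] + [[-0.48, -0.72, 0.46], [0.30, 0.45, -0.28], [-1.4, -2.1, 1.32], [-1.38, -2.06, 1.3], [-0.73, -1.1, 0.69]]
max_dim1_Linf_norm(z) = 3.35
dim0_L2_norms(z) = [5.12, 4.83, 4.86]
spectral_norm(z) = 5.38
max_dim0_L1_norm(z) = 10.6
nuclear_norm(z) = 14.78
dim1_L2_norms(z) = [4.42, 4.45, 3.91, 3.22, 2.88]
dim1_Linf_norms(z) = [3.35, 3.22, 3.11, 2.73, 2.45]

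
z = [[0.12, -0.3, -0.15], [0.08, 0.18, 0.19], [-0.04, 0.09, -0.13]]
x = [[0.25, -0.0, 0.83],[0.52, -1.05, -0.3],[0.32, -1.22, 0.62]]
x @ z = [[-0.0, -0.0, -0.15], [-0.01, -0.37, -0.24], [-0.08, -0.26, -0.36]]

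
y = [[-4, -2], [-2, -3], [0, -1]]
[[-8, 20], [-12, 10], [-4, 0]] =y @ [[0, -5], [4, 0]]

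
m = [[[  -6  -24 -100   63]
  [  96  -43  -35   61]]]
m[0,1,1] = -43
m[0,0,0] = -6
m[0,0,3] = 63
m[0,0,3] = 63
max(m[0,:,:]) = 96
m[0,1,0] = 96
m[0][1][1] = -43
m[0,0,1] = -24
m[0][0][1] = -24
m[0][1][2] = -35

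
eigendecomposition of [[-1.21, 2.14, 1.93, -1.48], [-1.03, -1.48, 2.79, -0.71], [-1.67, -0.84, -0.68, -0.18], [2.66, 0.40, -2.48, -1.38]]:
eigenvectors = [[-0.61+0.00j,  (-0.61-0j),  (0.11-0.39j),  (0.11+0.39j)], [-0.28-0.32j,  (-0.28+0.32j),  (-0.36+0.4j),  -0.36-0.40j], [0.08-0.35j,  (0.08+0.35j),  -0.11-0.26j,  -0.11+0.26j], [(0.05+0.56j),  0.05-0.56j,  -0.68+0.00j,  -0.68-0.00j]]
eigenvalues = [(-0.36+3.55j), (-0.36-3.55j), (-2.01+0.33j), (-2.01-0.33j)]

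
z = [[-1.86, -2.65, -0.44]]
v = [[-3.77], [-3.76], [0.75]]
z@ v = [[16.65]]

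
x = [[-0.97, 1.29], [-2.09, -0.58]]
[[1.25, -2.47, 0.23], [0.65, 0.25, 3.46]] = x@[[-0.48, 0.34, -1.41], [0.61, -1.66, -0.88]]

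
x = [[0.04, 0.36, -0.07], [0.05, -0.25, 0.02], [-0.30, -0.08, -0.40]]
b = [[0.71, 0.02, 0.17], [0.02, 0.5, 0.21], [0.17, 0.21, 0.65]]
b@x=[[-0.02, 0.24, -0.12],[-0.04, -0.13, -0.08],[-0.18, -0.04, -0.27]]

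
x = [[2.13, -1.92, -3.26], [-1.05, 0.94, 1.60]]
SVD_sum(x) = [[2.13, -1.92, -3.26],[-1.05, 0.94, 1.6]] + [[-0.0,-0.00,-0.0], [-0.00,-0.00,-0.00]]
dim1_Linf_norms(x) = [3.26, 1.6]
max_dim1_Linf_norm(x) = 3.26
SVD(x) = [[-0.90,0.44], [0.44,0.90]] @ diag([4.837042461584078, 0.0044972027561572]) @ [[-0.49,  0.44,  0.75], [-0.80,  -0.57,  -0.18]]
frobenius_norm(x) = 4.84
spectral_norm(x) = 4.84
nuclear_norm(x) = 4.84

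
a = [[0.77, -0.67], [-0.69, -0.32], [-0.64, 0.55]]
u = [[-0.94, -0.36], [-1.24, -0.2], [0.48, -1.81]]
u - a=[[-1.71,0.31], [-0.55,0.12], [1.12,-2.36]]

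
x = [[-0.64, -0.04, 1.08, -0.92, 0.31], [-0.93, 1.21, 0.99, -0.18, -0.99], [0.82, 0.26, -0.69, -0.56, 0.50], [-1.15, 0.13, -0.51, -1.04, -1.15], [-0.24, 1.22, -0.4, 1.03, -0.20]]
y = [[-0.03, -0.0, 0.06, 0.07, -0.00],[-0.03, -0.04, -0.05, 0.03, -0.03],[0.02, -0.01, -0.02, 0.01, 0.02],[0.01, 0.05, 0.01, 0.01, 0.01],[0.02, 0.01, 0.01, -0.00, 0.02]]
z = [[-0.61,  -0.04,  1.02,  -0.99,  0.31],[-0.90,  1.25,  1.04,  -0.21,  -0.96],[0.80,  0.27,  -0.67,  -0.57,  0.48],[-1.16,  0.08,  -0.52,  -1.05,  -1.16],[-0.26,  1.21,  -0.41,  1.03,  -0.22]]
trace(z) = -1.30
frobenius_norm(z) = 3.94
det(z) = 4.66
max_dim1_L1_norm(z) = 4.36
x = y + z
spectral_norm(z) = 2.70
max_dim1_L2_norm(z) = 2.1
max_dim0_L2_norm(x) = 1.83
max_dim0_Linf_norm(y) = 0.07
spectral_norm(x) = 2.71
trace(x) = -1.36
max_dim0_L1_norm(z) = 3.85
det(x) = 4.48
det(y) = -0.00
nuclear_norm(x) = 7.89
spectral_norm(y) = 0.10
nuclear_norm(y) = 0.27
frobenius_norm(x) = 3.93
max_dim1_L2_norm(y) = 0.1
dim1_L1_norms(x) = [2.99, 4.3, 2.83, 3.98, 3.09]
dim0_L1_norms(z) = [3.73, 2.85, 3.66, 3.85, 3.13]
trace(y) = -0.06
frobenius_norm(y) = 0.15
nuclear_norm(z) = 7.93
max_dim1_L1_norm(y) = 0.18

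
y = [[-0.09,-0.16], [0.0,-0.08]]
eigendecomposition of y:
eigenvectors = [[1.0, -1.0], [0.00, 0.06]]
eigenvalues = [-0.09, -0.08]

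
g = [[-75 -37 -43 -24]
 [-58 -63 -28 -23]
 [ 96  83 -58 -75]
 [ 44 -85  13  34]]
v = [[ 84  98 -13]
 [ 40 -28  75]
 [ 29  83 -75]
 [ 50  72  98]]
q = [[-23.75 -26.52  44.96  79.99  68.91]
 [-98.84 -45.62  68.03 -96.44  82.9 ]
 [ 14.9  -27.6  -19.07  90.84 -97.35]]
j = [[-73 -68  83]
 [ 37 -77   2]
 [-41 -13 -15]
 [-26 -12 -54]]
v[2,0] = 29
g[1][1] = -63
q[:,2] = [44.96, 68.03, -19.07]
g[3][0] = 44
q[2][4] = -97.35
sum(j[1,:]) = -38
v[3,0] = 50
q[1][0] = -98.84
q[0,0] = -23.75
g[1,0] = -58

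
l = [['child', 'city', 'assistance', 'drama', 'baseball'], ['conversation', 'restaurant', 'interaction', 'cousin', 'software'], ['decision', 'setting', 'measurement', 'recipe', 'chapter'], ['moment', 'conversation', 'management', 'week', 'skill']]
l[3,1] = 'conversation'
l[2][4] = 'chapter'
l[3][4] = 'skill'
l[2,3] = 'recipe'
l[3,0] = 'moment'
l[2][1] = 'setting'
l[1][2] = 'interaction'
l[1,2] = 'interaction'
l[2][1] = 'setting'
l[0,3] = 'drama'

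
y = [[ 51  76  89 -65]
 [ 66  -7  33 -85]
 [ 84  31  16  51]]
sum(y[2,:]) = 182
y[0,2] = 89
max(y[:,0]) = 84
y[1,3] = -85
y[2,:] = [84, 31, 16, 51]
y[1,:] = [66, -7, 33, -85]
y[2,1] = 31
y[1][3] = -85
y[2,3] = 51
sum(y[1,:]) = 7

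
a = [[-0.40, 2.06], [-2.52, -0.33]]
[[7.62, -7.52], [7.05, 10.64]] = a @ [[-3.20, -3.65], [3.08, -4.36]]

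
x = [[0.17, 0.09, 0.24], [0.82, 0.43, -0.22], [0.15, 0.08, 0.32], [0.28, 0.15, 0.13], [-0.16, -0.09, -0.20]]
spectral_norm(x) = 1.03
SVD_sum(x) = [[0.16, 0.09, -0.01], [0.82, 0.43, -0.03], [0.14, 0.07, -0.01], [0.28, 0.15, -0.01], [-0.16, -0.08, 0.01]] + [[0.01,0.01,0.25], [-0.00,-0.00,-0.19], [0.01,0.01,0.33], [0.00,0.00,0.14], [-0.01,-0.0,-0.21]] + [[0.0, -0.0, 0.0],[0.0, -0.0, 0.0],[0.00, -0.00, 0.0],[-0.00, 0.0, -0.0],[0.00, -0.0, 0.00]]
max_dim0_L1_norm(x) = 1.58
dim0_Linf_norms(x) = [0.82, 0.43, 0.32]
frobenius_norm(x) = 1.15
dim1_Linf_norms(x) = [0.24, 0.82, 0.32, 0.28, 0.2]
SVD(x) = [[-0.18, -0.48, -0.36], [-0.91, 0.37, -0.1], [-0.16, -0.63, -0.4], [-0.3, -0.27, 0.25], [0.17, 0.4, -0.8]] @ diag([1.0288646152367928, 0.5143144023054486, 0.004277744129351833]) @ [[-0.88, -0.47, 0.03], [-0.02, -0.02, -1.00], [-0.47, 0.88, -0.01]]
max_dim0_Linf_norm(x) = 0.82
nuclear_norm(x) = 1.55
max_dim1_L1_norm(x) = 1.47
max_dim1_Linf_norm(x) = 0.82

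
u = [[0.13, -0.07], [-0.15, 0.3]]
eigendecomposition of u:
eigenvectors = [[-0.82, 0.31], [-0.57, -0.95]]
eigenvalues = [0.08, 0.35]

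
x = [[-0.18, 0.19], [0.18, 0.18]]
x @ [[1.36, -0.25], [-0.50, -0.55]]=[[-0.34, -0.06], [0.15, -0.14]]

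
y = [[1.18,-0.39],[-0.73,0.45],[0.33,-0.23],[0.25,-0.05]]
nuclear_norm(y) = 1.76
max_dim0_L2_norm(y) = 1.45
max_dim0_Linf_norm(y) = 1.18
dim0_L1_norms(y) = [2.49, 1.12]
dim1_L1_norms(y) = [1.57, 1.18, 0.56, 0.3]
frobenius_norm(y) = 1.58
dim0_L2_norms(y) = [1.45, 0.64]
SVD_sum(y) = [[1.14, -0.49], [-0.78, 0.33], [0.36, -0.15], [0.23, -0.1]] + [[0.04, 0.10], [0.05, 0.12], [-0.03, -0.08], [0.02, 0.05]]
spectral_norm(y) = 1.57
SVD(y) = [[-0.79, -0.54], [0.54, -0.67], [-0.25, 0.43], [-0.16, -0.27]] @ diag([1.5716634236142597, 0.19124351720542979]) @ [[-0.92, 0.39], [-0.39, -0.92]]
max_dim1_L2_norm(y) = 1.24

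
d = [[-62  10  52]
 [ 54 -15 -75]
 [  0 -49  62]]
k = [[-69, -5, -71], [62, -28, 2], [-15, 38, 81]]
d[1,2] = -75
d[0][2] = 52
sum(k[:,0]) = -22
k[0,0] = -69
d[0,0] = -62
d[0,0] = -62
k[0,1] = -5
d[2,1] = -49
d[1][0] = 54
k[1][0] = 62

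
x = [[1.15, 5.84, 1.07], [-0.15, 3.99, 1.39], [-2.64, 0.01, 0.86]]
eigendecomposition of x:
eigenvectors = [[-0.40+0.00j, 0.71+0.00j, 0.71-0.00j], [0.27+0.00j, (0.33+0.2j), 0.33-0.20j], [(-0.88+0j), -0.42+0.41j, -0.42-0.41j]]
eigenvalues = [(-0.36+0j), (3.18+2.21j), (3.18-2.21j)]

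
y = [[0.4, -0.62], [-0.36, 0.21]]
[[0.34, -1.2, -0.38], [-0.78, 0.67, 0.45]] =y @ [[2.97, -1.18, -1.43], [1.36, 1.17, -0.31]]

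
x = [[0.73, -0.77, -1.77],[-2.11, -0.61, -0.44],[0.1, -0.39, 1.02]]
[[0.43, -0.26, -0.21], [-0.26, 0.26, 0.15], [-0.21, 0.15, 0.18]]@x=[[0.84, -0.09, -0.86], [-0.72, -0.02, 0.5], [-0.45, 0.00, 0.49]]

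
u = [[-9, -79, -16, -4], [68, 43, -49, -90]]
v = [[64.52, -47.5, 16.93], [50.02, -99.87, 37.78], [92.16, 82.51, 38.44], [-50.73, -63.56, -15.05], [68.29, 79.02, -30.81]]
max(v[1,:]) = 50.02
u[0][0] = -9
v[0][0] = 64.52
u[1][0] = 68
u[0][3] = -4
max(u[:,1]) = 43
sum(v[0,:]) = 33.949999999999996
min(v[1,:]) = -99.87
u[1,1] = 43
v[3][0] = -50.73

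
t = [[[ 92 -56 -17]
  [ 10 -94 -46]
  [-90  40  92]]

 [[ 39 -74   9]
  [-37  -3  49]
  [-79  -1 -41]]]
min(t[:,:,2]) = -46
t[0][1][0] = 10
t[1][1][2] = 49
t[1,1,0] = -37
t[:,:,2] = [[-17, -46, 92], [9, 49, -41]]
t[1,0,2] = 9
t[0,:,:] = [[92, -56, -17], [10, -94, -46], [-90, 40, 92]]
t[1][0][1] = -74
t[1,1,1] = -3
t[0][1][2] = -46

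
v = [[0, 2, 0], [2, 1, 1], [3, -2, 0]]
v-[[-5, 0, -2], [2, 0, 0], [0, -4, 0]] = [[5, 2, 2], [0, 1, 1], [3, 2, 0]]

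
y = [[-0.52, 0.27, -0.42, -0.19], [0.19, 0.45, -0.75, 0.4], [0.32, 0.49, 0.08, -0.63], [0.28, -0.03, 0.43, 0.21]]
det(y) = -0.14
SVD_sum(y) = [[-0.11, 0.26, -0.49, 0.06], [-0.17, 0.39, -0.74, 0.09], [-0.01, 0.01, -0.02, 0.0], [0.08, -0.19, 0.36, -0.04]] + [[0.03,0.08,0.02,-0.13], [-0.03,-0.09,-0.02,0.15], [0.14,0.41,0.10,-0.71], [-0.02,-0.05,-0.01,0.08]] + [[-0.39, -0.14, -0.01, -0.16], [0.39, 0.14, 0.01, 0.16], [0.19, 0.07, 0.00, 0.08], [0.28, 0.1, 0.01, 0.11]] + [[-0.05, 0.08, 0.06, 0.04], [-0.00, 0.0, 0.0, 0.0], [0.0, -0.0, -0.00, -0.0], [-0.06, 0.10, 0.08, 0.06]]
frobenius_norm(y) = 1.60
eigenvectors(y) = [[0.84+0.00j, -0.01+0.00j, 0.01+0.32j, 0.01-0.32j], [-0.39+0.00j, -0.82+0.00j, (0.11+0.54j), 0.11-0.54j], [-0.34+0.00j, -0.29+0.00j, (0.69+0j), (0.69-0j)], [(-0.16+0j), (-0.49+0j), (0.05-0.35j), 0.05+0.35j]]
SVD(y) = [[-0.51,  0.18,  0.61,  -0.58], [-0.77,  -0.2,  -0.6,  -0.01], [-0.02,  0.96,  -0.29,  0.02], [0.37,  -0.11,  -0.43,  -0.81]] @ diag([1.10875841807131, 0.8744683446755839, 0.7343715516319655, 0.194057488054467]) @ [[0.19, -0.46, 0.86, -0.11], [0.16, 0.49, 0.12, -0.85], [-0.88, -0.32, -0.02, -0.36], [0.41, -0.67, -0.50, -0.38]]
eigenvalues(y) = [(-0.44+0j), (0.42+0j), (0.12+0.85j), (0.12-0.85j)]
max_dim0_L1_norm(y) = 1.68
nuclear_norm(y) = 2.91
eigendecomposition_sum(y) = [[-0.42+0.00j, (0.12-0j), (-0+0j), -0.20+0.00j], [(0.2-0j), (-0.06+0j), 0.00-0.00j, (0.09-0j)], [0.17-0.00j, -0.05+0.00j, -0j, 0.08-0.00j], [(0.08-0j), -0.02+0.00j, -0j, 0.04-0.00j]] + [[-0j, 0j, (-0+0j), 0.00+0.00j], [0.14-0.00j, (0.19+0j), -0.06+0.00j, (0.42+0j)], [0.05-0.00j, 0.07+0.00j, -0.02+0.00j, (0.15+0j)], [(0.08-0j), (0.11+0j), (-0.04+0j), (0.25+0j)]] + [[-0.05+0.02j,(0.07+0.11j),-0.21+0.03j,-0.2j], [-0.08+0.06j,0.16+0.16j,(-0.34+0.11j),-0.06-0.34j], [0.05+0.11j,(0.24-0.15j),(0.05+0.45j),-0.43-0.02j], [(0.06-0.02j),(-0.06-0.13j),(0.23+0.01j),-0.04+0.22j]] + [[-0.05-0.02j, 0.07-0.11j, -0.21-0.03j, 0.00+0.20j], [-0.08-0.06j, 0.16-0.16j, -0.34-0.11j, -0.06+0.34j], [(0.05-0.11j), 0.24+0.15j, (0.05-0.45j), -0.43+0.02j], [0.06+0.02j, -0.06+0.13j, 0.23-0.01j, -0.04-0.22j]]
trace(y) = 0.22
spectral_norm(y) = 1.11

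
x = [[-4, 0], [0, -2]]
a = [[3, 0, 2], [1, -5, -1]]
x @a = [[-12, 0, -8], [-2, 10, 2]]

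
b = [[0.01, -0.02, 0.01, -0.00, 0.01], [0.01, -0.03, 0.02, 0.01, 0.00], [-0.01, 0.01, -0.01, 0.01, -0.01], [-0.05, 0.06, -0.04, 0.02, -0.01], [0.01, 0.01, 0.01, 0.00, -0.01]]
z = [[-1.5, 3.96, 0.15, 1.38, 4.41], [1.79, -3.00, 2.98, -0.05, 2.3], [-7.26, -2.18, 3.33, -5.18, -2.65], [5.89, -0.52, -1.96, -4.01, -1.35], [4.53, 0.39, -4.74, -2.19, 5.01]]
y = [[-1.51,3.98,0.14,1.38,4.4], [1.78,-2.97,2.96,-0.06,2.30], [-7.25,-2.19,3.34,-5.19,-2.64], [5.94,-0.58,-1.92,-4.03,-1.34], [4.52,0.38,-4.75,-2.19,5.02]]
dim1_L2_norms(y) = [6.28, 5.1, 10.12, 7.57, 8.55]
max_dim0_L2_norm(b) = 0.07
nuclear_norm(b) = 0.16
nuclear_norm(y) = 34.52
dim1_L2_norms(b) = [0.03, 0.04, 0.02, 0.09, 0.02]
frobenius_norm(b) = 0.11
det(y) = 7727.38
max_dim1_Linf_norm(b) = 0.06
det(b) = -0.00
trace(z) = -0.17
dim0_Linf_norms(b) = [0.05, 0.06, 0.04, 0.02, 0.01]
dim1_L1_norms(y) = [11.41, 10.07, 20.61, 13.81, 16.86]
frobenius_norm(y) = 17.27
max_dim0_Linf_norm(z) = 7.26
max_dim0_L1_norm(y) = 21.0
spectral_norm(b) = 0.10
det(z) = 7689.61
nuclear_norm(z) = 34.49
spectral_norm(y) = 12.64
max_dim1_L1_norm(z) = 20.6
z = y + b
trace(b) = -0.02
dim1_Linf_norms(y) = [4.4, 2.97, 7.25, 5.94, 5.02]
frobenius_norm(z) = 17.26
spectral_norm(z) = 12.64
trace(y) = -0.15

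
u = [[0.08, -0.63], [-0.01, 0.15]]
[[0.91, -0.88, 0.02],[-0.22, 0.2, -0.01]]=u @ [[-0.83, -1.45, -0.76], [-1.55, 1.22, -0.13]]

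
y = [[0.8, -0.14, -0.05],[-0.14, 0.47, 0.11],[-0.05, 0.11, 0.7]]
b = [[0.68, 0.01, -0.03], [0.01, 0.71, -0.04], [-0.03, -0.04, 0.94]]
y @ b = [[0.54, -0.09, -0.07],[-0.09, 0.33, 0.09],[-0.05, 0.05, 0.66]]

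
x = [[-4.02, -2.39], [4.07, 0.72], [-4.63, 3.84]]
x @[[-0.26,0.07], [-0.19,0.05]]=[[1.50, -0.40], [-1.2, 0.32], [0.47, -0.13]]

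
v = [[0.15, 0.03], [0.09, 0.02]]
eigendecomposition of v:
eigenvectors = [[0.85, -0.2],[0.52, 0.98]]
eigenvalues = [0.17, 0.0]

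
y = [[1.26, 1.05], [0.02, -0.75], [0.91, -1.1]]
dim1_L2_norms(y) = [1.64, 0.75, 1.43]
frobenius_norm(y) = 2.30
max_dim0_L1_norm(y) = 2.9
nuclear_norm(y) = 3.24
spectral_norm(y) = 1.74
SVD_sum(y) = [[0.67,1.34], [-0.30,-0.59], [-0.26,-0.51]] + [[0.59, -0.29], [0.32, -0.16], [1.17, -0.59]]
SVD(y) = [[0.86, 0.44], [-0.38, 0.24], [-0.33, 0.87]] @ diag([1.7403506929204762, 1.5040875857646123]) @ [[0.45, 0.89], [0.89, -0.45]]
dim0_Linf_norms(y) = [1.26, 1.1]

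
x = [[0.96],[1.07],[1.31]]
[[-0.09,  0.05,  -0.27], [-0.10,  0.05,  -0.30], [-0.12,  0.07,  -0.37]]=x @[[-0.09, 0.05, -0.28]]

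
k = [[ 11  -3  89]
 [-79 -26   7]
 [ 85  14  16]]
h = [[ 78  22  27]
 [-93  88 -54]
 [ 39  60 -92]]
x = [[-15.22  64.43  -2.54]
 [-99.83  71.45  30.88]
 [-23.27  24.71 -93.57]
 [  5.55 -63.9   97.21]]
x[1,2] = 30.88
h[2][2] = -92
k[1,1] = -26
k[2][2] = 16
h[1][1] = 88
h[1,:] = [-93, 88, -54]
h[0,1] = 22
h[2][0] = 39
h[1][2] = -54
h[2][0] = 39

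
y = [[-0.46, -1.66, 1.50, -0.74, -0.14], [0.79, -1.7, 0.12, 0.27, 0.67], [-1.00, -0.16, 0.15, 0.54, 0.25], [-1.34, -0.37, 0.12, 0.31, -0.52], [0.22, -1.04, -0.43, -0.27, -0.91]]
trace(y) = -2.61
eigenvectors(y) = [[(0.2+0.48j), (0.2-0.48j), -0.30+0.34j, (-0.3-0.34j), (-0.24+0j)],[(0.58+0j), 0.58-0.00j, -0.11+0.10j, -0.11-0.10j, (-0.09+0j)],[(0.07+0.15j), 0.07-0.15j, (-0.6+0j), -0.60-0.00j, -0.52+0.00j],[-0.06+0.45j, (-0.06-0.45j), -0.51-0.06j, -0.51+0.06j, -0.71+0.00j],[(0.07+0.4j), 0.07-0.40j, 0.28-0.26j, 0.28+0.26j, (0.41+0j)]]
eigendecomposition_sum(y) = [[(-0.03+0.47j), (-0.79-0.49j), 0.18-0.18j, -0.19+0.25j, -0.30+0.38j], [0.47+0.23j, (-0.84+0.6j), (-0.1-0.26j), (0.17+0.31j), 0.26+0.47j], [(-0.01+0.15j), -0.25-0.15j, (0.06-0.06j), -0.06+0.08j, -0.09+0.12j], [(-0.23+0.34j), -0.38-0.72j, (0.21-0.05j), (-0.26+0.1j), -0.39+0.16j], [-0.10+0.35j, (-0.52-0.5j), (0.17-0.1j), -0.19+0.16j, (-0.29+0.24j)]] + [[(-0.03-0.47j), -0.79+0.49j, 0.18+0.18j, -0.19-0.25j, (-0.3-0.38j)], [(0.47-0.23j), (-0.84-0.6j), (-0.1+0.26j), 0.17-0.31j, 0.26-0.47j], [-0.01-0.15j, (-0.25+0.15j), 0.06+0.06j, -0.06-0.08j, (-0.09-0.12j)], [-0.23-0.34j, -0.38+0.72j, 0.21+0.05j, -0.26-0.10j, (-0.39-0.16j)], [(-0.1-0.35j), (-0.52+0.5j), (0.17+0.1j), (-0.19-0.16j), (-0.29-0.24j)]] + [[-0.18+0.30j, -0.07-0.18j, 0.63+0.39j, (-0.24-0.4j), (0.25-0.06j)],  [(-0.07+0.09j), -0.01-0.06j, 0.19+0.15j, (-0.06-0.14j), 0.08-0.01j],  [(-0.46+0.08j), 0.12-0.22j, 0.16+0.97j, (0.19-0.59j), 0.28+0.20j],  [-0.39+0.02j, (0.13-0.18j), (0.03+0.83j), (0.22-0.48j), 0.21+0.20j],  [(0.18-0.23j), (0.04+0.16j), (-0.49-0.39j), (0.17+0.36j), -0.22+0.02j]] + [[-0.18-0.30j, (-0.07+0.18j), (0.63-0.39j), (-0.24+0.4j), 0.25+0.06j], [-0.07-0.09j, (-0.01+0.06j), 0.19-0.15j, -0.06+0.14j, (0.08+0.01j)], [(-0.46-0.08j), 0.12+0.22j, 0.16-0.97j, (0.19+0.59j), 0.28-0.20j], [-0.39-0.02j, (0.13+0.18j), 0.03-0.83j, (0.22+0.48j), (0.21-0.2j)], [(0.18+0.23j), (0.04-0.16j), -0.49+0.39j, (0.17-0.36j), -0.22-0.02j]] + [[(-0.03+0j),(0.05+0j),-0.13+0.00j,(0.13-0j),(-0.06-0j)], [-0.01+0.00j,0.02+0.00j,(-0.05+0j),0.05-0.00j,(-0.02-0j)], [(-0.07+0j),0.10+0.00j,(-0.28+0j),(0.28-0j),(-0.12-0j)], [(-0.1+0j),0.14+0.00j,(-0.38+0j),(0.38-0j),-0.17-0.00j], [(0.06-0j),-0.08-0.00j,(0.22-0j),(-0.22+0j),0.10+0.00j]]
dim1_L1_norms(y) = [4.5, 3.55, 2.1, 2.66, 2.87]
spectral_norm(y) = 2.84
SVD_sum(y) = [[-0.11, -2.02, 0.91, -0.35, -0.07], [-0.07, -1.33, 0.60, -0.23, -0.05], [-0.01, -0.15, 0.07, -0.03, -0.0], [-0.02, -0.37, 0.17, -0.07, -0.01], [-0.04, -0.74, 0.33, -0.13, -0.03]] + [[-0.47,0.08,0.13,0.04,-0.13], [1.03,-0.18,-0.28,-0.08,0.28], [-0.84,0.14,0.23,0.06,-0.23], [-1.25,0.22,0.34,0.10,-0.34], [0.25,-0.04,-0.07,-0.02,0.07]] + [[-0.01, 0.04, 0.11, 0.05, 0.19],[-0.02, 0.06, 0.18, 0.07, 0.3],[-0.02, 0.07, 0.20, 0.08, 0.34],[0.01, -0.05, -0.15, -0.06, -0.25],[0.06, -0.19, -0.59, -0.24, -0.99]] + [[0.14, 0.24, 0.35, -0.47, -0.14], [-0.15, -0.26, -0.38, 0.5, 0.15], [-0.13, -0.22, -0.33, 0.44, 0.13], [-0.09, -0.16, -0.24, 0.32, 0.09], [-0.04, -0.06, -0.09, 0.13, 0.04]] + [[-0.00, -0.00, -0.00, -0.0, 0.0], [0.0, 0.0, 0.0, 0.01, -0.0], [-0.01, -0.0, -0.01, -0.02, 0.01], [0.01, 0.00, 0.01, 0.02, -0.01], [-0.00, -0.0, -0.01, -0.01, 0.01]]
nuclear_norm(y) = 7.57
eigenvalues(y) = [(-1.36+1.35j), (-1.36-1.35j), (-0.04+0.76j), (-0.04-0.76j), (0.19+0j)]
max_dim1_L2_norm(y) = 2.41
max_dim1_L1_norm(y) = 4.5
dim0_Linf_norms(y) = [1.34, 1.7, 1.5, 0.74, 0.91]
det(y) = 0.41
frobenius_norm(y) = 3.97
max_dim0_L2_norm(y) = 2.62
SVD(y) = [[-0.79, 0.25, -0.17, -0.53, -0.08], [-0.52, -0.54, -0.26, 0.57, 0.22], [-0.06, 0.44, -0.30, 0.49, -0.69], [-0.15, 0.66, 0.22, 0.37, 0.6], [-0.29, -0.13, 0.87, 0.14, -0.34]] @ diag([2.8417372219116848, 2.058669395642678, 1.3717764212422277, 1.2526727538011915, 0.040623922187511964]) @ [[0.05, 0.9, -0.4, 0.16, 0.03], [-0.92, 0.16, 0.25, 0.07, -0.25], [0.05, -0.16, -0.49, -0.2, -0.83], [-0.21, -0.36, -0.53, 0.71, 0.21], [0.33, 0.11, 0.50, 0.66, -0.46]]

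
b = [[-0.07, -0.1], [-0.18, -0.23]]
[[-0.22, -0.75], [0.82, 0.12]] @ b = [[0.15,0.19], [-0.08,-0.11]]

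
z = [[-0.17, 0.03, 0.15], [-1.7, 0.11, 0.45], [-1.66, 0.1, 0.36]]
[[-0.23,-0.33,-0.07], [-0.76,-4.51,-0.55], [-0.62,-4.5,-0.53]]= z@ [[0.1,2.96,0.25], [1.91,-0.17,-1.3], [-1.78,1.21,0.05]]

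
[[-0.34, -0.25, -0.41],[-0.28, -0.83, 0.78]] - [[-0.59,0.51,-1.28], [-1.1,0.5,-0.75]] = [[0.25, -0.76, 0.87], [0.82, -1.33, 1.53]]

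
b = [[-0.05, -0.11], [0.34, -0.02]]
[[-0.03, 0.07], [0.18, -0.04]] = b @ [[0.52, -0.14], [0.01, -0.56]]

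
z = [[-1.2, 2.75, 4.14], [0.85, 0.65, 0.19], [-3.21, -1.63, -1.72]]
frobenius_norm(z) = 6.58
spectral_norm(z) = 5.54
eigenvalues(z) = [(-1.38+3.3j), (-1.38-3.3j), (0.49+0j)]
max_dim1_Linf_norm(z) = 4.14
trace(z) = -2.27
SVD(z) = [[-0.87,0.50,0.02], [-0.11,-0.24,0.97], [0.49,0.83,0.26]] @ diag([5.540263161404521, 3.528026409969891, 0.3179838878605945]) @ [[-0.11, -0.59, -0.80], [-0.99, -0.04, 0.17], [-0.13, 0.81, -0.57]]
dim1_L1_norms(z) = [8.09, 1.69, 6.56]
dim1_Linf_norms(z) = [4.14, 0.85, 3.21]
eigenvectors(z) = [[0.72+0.00j, 0.72-0.00j, (-0.03+0j)], [(-0.05-0.15j), -0.05+0.15j, (0.83+0j)], [0.01+0.67j, (0.01-0.67j), -0.56+0.00j]]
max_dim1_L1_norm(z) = 8.09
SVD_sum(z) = [[0.53, 2.82, 3.85], [0.07, 0.37, 0.5], [-0.3, -1.58, -2.16]] + [[-1.73,-0.07,0.29],  [0.82,0.03,-0.14],  [-2.90,-0.12,0.49]] + [[-0.0, 0.01, -0.0], [-0.04, 0.25, -0.18], [-0.01, 0.07, -0.05]]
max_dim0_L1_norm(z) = 6.05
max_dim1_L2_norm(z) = 5.11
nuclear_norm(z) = 9.39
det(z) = 6.22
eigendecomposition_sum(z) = [[(-0.6+1.69j), (1.39+0.67j), (2.07+0.89j)], [(0.4-0j), 0.04-0.34j, (0.03-0.51j)], [(-1.59-0.55j), (-0.62+1.3j), (-0.82+1.95j)]] + [[-0.60-1.69j, (1.39-0.67j), 2.07-0.89j],  [0.40+0.00j, (0.04+0.34j), 0.03+0.51j],  [(-1.59+0.55j), -0.62-1.30j, (-0.82-1.95j)]] + [[(-0-0j), -0.02-0.00j, (-0.01-0j)], [0.04+0.00j, (0.58+0j), (0.13+0j)], [(-0.03-0j), -0.39-0.00j, (-0.09-0j)]]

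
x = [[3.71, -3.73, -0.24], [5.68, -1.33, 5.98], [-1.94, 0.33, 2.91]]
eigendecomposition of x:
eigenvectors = [[-0.34-0.44j,(-0.34+0.44j),(-0.66+0j)], [-0.81+0.00j,-0.81-0.00j,0.12+0.00j], [0.10-0.16j,0.10+0.16j,(0.74+0j)]]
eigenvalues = [(0.31+4.21j), (0.31-4.21j), (4.67+0j)]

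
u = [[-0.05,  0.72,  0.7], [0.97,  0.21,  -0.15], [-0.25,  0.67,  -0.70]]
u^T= [[-0.05, 0.97, -0.25], [0.72, 0.21, 0.67], [0.7, -0.15, -0.7]]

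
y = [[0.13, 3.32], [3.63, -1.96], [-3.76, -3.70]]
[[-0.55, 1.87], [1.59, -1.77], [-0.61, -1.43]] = y@[[0.34, -0.18],  [-0.18, 0.57]]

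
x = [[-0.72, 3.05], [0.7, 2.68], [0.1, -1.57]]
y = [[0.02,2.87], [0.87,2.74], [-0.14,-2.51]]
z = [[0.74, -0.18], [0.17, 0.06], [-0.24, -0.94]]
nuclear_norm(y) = 5.38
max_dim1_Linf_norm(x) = 3.05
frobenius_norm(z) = 1.25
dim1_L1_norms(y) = [2.89, 3.61, 2.65]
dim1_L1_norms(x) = [3.77, 3.38, 1.67]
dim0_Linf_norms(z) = [0.74, 0.94]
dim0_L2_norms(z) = [0.8, 0.96]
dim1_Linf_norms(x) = [3.05, 2.68, 1.57]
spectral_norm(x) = 4.35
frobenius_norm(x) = 4.47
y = x + z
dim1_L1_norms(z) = [0.92, 0.23, 1.18]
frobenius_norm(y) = 4.78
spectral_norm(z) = 0.98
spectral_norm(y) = 4.73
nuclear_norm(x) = 5.36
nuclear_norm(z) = 1.75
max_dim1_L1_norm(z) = 1.18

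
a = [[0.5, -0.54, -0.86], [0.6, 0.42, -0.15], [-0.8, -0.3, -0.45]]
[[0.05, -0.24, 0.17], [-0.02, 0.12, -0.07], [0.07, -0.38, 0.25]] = a@[[-0.04, 0.24, -0.15], [-0.01, 0.07, -0.05], [-0.07, 0.38, -0.25]]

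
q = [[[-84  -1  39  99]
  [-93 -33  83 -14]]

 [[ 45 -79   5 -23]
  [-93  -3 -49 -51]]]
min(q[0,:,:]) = -93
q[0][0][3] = 99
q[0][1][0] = -93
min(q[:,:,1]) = -79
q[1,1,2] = -49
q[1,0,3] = -23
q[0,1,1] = -33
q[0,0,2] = 39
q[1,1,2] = -49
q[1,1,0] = -93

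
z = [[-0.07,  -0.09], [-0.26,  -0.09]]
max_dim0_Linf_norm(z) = 0.26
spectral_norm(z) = 0.29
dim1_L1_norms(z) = [0.16, 0.35]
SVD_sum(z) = [[-0.09, -0.04], [-0.25, -0.11]] + [[0.02,  -0.05], [-0.01,  0.02]]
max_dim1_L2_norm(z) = 0.28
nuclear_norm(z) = 0.35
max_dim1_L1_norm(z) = 0.35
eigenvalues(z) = [0.07, -0.23]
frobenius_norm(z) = 0.30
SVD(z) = [[-0.34, -0.94], [-0.94, 0.34]] @ diag([0.2920116567288686, 0.05855930613029353]) @ [[0.92,  0.40],  [-0.4,  0.92]]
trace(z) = -0.16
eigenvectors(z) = [[0.53, 0.48], [-0.85, 0.88]]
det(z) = -0.02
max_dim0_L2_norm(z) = 0.27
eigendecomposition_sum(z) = [[0.04, -0.02], [-0.06, 0.03]] + [[-0.11, -0.07], [-0.20, -0.12]]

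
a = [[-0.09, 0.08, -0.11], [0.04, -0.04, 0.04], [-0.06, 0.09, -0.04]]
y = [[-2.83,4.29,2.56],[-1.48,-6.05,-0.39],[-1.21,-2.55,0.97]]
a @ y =[[0.27,-0.59,-0.37], [-0.10,0.31,0.16], [0.09,-0.70,-0.23]]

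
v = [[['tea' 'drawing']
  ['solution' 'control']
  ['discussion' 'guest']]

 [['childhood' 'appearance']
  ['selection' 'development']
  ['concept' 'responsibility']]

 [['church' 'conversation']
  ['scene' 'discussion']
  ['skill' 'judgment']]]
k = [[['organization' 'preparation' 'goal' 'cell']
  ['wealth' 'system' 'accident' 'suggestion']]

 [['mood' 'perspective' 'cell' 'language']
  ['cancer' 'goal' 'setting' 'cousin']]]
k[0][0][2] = 'goal'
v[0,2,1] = 'guest'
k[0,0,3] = 'cell'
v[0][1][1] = 'control'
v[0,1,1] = 'control'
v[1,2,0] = 'concept'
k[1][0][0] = 'mood'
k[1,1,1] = 'goal'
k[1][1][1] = 'goal'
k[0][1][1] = 'system'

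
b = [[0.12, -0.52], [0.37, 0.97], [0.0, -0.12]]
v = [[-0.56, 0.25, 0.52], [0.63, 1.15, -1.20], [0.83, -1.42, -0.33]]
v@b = [[0.03,0.47], [0.5,0.93], [-0.43,-1.77]]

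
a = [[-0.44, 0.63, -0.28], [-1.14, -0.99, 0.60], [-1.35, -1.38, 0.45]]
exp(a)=[[0.52, 0.37, -0.11], [-0.71, -0.1, 0.52], [-0.64, -1.23, 1.25]]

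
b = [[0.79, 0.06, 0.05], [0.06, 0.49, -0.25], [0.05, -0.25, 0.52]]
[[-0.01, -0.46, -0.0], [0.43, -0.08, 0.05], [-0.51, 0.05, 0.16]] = b@[[0.0, -0.59, -0.06], [0.51, -0.02, 0.37], [-0.73, 0.15, 0.50]]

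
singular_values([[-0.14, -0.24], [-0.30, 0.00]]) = [0.36, 0.2]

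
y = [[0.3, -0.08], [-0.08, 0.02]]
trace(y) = 0.32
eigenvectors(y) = [[0.97, 0.26], [-0.26, 0.97]]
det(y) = -0.00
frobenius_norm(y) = 0.32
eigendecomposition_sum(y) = [[0.30, -0.08], [-0.08, 0.02]] + [[-0.0, -0.00], [-0.00, -0.0]]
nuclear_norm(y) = 0.32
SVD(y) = [[-0.97, 0.26], [0.26, 0.97]] @ diag([0.32124515496597095, 0.0012451549659709927]) @ [[-0.97, 0.26], [-0.26, -0.97]]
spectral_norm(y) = 0.32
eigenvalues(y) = [0.32, -0.0]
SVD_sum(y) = [[0.30, -0.08],[-0.08, 0.02]] + [[-0.00, -0.0], [-0.0, -0.0]]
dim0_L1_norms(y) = [0.38, 0.1]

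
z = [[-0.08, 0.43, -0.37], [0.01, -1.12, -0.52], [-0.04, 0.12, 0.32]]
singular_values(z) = [1.28, 0.57, 0.06]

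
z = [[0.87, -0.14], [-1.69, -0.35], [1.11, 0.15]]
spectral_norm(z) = 2.22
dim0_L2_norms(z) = [2.2, 0.41]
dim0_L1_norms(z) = [3.67, 0.64]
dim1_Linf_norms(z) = [0.87, 1.69, 1.11]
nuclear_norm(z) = 2.50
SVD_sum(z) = [[0.84, 0.11], [-1.71, -0.23], [1.11, 0.15]] + [[0.03,-0.25], [0.02,-0.12], [-0.0,0.00]]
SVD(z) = [[-0.38, -0.9],[0.78, -0.44],[-0.5, 0.01]] @ diag([2.2203681299870115, 0.28225054001362593]) @ [[-0.99, -0.13], [-0.13, 0.99]]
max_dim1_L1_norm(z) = 2.04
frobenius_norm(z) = 2.24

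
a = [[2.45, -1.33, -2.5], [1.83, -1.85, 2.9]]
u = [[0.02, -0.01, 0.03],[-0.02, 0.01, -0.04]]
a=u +[[2.43, -1.32, -2.53], [1.85, -1.86, 2.94]]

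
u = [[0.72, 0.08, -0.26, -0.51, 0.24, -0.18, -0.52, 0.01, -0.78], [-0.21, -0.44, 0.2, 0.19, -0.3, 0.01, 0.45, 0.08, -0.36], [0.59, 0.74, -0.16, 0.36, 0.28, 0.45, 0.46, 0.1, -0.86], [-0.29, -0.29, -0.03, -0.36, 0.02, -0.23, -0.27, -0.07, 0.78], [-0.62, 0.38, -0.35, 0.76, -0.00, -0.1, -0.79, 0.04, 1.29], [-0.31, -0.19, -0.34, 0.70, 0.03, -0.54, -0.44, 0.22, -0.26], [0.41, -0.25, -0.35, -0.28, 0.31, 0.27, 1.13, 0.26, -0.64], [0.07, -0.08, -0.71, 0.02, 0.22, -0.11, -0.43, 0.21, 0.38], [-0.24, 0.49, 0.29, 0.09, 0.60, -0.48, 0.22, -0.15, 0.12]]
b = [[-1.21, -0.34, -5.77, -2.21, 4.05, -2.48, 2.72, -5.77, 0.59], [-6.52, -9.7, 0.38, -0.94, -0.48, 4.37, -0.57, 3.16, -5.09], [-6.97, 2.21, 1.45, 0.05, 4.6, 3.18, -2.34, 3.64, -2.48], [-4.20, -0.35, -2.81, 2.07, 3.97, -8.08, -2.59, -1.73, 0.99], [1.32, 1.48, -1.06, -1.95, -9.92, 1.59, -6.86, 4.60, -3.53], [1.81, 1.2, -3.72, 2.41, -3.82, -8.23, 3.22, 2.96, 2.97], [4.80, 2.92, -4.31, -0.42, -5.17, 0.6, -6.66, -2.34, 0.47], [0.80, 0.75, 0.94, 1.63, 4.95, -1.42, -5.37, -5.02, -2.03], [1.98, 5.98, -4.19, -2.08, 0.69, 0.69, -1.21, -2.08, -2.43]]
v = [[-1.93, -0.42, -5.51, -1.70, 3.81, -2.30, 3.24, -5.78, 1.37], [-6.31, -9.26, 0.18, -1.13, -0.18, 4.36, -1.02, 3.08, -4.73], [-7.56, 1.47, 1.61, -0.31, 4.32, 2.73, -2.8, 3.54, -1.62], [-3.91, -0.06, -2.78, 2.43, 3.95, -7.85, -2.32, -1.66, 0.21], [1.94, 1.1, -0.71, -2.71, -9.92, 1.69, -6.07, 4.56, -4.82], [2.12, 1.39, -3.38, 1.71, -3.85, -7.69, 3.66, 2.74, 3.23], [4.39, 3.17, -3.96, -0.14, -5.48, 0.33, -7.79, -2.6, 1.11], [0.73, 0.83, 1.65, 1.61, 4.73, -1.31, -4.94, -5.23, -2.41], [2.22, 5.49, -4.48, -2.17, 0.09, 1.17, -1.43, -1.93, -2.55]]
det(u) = 0.00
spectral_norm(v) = 18.68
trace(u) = 0.68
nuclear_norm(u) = 8.82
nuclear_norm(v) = 84.10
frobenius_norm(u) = 3.89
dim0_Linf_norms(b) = [6.97, 9.7, 5.77, 2.41, 9.92, 8.23, 6.86, 5.77, 5.09]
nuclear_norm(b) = 84.12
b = u + v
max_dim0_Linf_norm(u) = 1.29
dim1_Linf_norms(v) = [5.78, 9.26, 7.56, 7.85, 9.92, 7.69, 7.79, 5.23, 5.49]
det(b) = 1406124.96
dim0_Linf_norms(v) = [7.56, 9.26, 5.51, 2.71, 9.92, 7.85, 7.79, 5.78, 4.82]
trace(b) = -39.65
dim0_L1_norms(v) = [31.11, 23.19, 24.26, 13.91, 36.33, 29.43, 33.27, 31.12, 22.05]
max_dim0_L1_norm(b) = 37.65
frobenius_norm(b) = 33.85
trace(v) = -40.33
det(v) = 2163526.43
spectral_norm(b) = 18.44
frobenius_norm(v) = 33.67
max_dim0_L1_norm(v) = 36.33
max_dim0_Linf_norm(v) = 9.92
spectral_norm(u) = 2.75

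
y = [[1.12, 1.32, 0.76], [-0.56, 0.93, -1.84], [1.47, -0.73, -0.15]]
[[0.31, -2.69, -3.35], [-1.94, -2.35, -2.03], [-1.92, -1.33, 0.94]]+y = [[1.43, -1.37, -2.59],[-2.5, -1.42, -3.87],[-0.45, -2.06, 0.79]]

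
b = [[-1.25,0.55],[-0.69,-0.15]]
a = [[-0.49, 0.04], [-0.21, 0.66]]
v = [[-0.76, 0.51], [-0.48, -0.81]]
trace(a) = 0.17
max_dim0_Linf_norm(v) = 0.81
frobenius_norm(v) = 1.31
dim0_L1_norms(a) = [0.7, 0.7]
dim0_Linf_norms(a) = [0.49, 0.66]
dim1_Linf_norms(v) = [0.76, 0.81]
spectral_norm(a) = 0.73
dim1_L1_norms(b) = [1.8, 0.84]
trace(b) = -1.40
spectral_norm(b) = 1.49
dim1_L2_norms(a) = [0.49, 0.69]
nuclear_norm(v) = 1.86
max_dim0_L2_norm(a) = 0.66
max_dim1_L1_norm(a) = 0.87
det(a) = -0.32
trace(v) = -1.57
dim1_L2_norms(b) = [1.37, 0.71]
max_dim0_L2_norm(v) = 0.96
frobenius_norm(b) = 1.54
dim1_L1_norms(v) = [1.27, 1.29]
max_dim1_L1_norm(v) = 1.29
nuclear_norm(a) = 1.16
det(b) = 0.57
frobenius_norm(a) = 0.85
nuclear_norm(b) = 1.87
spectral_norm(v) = 0.96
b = v + a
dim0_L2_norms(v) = [0.9, 0.96]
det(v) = 0.86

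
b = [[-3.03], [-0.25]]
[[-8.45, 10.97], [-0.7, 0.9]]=b @ [[2.79, -3.62]]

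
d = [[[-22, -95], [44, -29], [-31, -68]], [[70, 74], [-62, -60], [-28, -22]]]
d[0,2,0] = -31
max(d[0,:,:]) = 44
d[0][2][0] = -31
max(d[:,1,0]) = 44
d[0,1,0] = 44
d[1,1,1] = -60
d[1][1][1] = -60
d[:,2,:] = [[-31, -68], [-28, -22]]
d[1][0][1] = 74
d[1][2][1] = -22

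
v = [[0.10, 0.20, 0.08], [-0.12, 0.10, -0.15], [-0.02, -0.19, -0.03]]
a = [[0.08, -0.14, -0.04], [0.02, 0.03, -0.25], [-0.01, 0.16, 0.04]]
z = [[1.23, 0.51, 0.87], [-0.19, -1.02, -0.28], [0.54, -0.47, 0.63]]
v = a @ z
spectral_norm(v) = 0.30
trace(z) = 0.84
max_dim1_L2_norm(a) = 0.25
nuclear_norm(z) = 3.14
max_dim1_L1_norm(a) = 0.3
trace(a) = 0.15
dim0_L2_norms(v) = [0.16, 0.29, 0.17]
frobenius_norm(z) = 2.14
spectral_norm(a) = 0.26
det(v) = -0.00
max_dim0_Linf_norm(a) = 0.25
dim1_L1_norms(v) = [0.38, 0.37, 0.24]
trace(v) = 0.17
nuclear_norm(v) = 0.54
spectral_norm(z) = 1.82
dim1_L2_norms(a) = [0.17, 0.25, 0.17]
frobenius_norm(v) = 0.38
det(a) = 0.00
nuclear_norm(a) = 0.53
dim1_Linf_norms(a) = [0.14, 0.25, 0.16]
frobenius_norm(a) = 0.34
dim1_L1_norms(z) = [2.61, 1.49, 1.64]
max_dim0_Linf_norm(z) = 1.23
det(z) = -0.41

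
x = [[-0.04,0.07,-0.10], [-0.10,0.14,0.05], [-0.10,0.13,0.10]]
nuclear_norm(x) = 0.39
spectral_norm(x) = 0.26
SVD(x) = [[-0.16, 0.95, 0.27],[-0.68, 0.09, -0.73],[-0.72, -0.30, 0.63]] @ diag([0.2628534890707182, 0.1280852752957452, 0.001485104630300671]) @ [[0.55, -0.76, -0.34], [-0.14, 0.32, -0.94], [-0.82, -0.57, -0.07]]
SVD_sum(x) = [[-0.02,0.03,0.01], [-0.10,0.14,0.06], [-0.1,0.14,0.06]] + [[-0.02, 0.04, -0.11], [-0.0, 0.0, -0.01], [0.01, -0.01, 0.04]] + [[-0.00, -0.0, -0.0], [0.00, 0.0, 0.0], [-0.00, -0.0, -0.00]]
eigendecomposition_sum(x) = [[0.01, -0.02, -0.02],[-0.07, 0.09, 0.1],[-0.09, 0.11, 0.12]] + [[-0.05, 0.07, -0.06], [-0.03, 0.04, -0.03], [-0.01, 0.02, -0.02]] + [[-0.01, 0.02, -0.02], [-0.0, 0.01, -0.01], [-0.0, 0.00, -0.0]]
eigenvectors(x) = [[0.13,-0.87,-0.8], [-0.62,-0.45,-0.59], [-0.77,-0.22,-0.03]]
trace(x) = 0.20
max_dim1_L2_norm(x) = 0.19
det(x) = -0.00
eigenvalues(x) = [0.22, -0.03, 0.01]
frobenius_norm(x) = 0.29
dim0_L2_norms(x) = [0.15, 0.2, 0.15]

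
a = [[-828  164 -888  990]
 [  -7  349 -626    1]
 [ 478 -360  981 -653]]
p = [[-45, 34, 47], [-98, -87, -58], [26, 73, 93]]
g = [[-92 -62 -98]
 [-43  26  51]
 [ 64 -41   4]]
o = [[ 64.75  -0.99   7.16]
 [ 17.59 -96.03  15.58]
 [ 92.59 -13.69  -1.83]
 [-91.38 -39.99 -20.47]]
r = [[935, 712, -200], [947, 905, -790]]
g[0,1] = -62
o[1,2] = 15.58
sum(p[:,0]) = -117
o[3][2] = -20.47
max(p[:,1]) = 73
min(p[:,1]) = -87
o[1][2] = 15.58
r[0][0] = 935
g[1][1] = 26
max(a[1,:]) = 349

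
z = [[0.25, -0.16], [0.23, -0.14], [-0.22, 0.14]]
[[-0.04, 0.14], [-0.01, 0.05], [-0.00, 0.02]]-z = [[-0.29, 0.3], [-0.24, 0.19], [0.22, -0.12]]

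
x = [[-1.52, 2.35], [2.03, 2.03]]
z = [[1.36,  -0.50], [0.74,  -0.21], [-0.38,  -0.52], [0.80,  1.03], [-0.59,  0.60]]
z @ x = [[-3.08, 2.18], [-1.55, 1.31], [-0.48, -1.95], [0.87, 3.97], [2.11, -0.17]]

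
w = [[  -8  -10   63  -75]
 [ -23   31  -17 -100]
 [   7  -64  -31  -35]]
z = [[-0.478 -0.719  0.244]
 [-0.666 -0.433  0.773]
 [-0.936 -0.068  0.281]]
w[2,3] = -35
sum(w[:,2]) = 15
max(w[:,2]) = 63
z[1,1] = -0.433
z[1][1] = -0.433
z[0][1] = -0.719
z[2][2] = 0.281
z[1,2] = 0.773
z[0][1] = -0.719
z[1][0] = -0.666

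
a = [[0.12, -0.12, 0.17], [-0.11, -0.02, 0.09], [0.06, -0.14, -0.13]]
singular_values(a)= [0.24, 0.22, 0.11]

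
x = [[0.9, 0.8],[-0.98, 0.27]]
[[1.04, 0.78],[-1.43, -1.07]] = x @ [[1.39, 1.04], [-0.26, -0.19]]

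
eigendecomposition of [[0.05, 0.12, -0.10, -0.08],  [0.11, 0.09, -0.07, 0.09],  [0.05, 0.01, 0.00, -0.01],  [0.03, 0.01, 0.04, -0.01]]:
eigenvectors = [[-0.53+0.00j, -0.64+0.00j, (-0.64-0j), 0.57+0.00j],  [(-0.8+0j), 0.33+0.28j, 0.33-0.28j, -0.71+0.00j],  [(-0.2+0j), (-0.07+0.47j), -0.07-0.47j, (-0.39+0j)],  [(-0.18+0j), (0.23+0.35j), 0.23-0.35j, 0.13+0.00j]]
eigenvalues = [(0.17+0j), (0.01+0.07j), (0.01-0.07j), (-0.05+0j)]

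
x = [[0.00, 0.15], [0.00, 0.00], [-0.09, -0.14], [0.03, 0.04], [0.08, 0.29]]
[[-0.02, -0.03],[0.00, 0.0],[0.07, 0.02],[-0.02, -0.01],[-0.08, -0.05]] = x @ [[-0.67, 0.04], [-0.10, -0.2]]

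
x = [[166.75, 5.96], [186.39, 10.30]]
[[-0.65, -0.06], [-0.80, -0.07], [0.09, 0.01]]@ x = [[-119.57,-4.49], [-146.45,-5.49], [16.87,0.64]]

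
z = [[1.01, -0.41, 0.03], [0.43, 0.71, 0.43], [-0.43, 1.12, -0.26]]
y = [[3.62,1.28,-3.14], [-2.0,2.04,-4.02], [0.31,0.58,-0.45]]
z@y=[[4.49, 0.47, -1.54], [0.27, 2.25, -4.40], [-3.88, 1.58, -3.04]]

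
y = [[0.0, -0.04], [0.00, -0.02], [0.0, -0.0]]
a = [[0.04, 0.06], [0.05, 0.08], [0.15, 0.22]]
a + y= [[0.04, 0.02], [0.05, 0.06], [0.15, 0.22]]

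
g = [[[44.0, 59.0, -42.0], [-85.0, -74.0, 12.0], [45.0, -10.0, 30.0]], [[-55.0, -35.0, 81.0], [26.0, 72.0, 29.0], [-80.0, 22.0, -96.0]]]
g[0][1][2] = 12.0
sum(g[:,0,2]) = 39.0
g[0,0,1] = 59.0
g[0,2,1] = -10.0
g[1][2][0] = -80.0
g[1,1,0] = 26.0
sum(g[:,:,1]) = 34.0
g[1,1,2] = 29.0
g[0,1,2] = 12.0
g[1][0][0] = -55.0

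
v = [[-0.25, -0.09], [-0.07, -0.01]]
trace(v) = -0.26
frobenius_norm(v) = 0.27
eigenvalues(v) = [-0.27, 0.01]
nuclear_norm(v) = 0.29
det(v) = -0.00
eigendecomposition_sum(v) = [[-0.25, -0.09], [-0.07, -0.02]] + [[0.0, -0.0],[-0.0, 0.01]]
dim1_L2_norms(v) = [0.27, 0.07]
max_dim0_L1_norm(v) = 0.32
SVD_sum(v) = [[-0.25,-0.09], [-0.07,-0.02]] + [[0.00, -0.0], [-0.00, 0.01]]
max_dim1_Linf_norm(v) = 0.25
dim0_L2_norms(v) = [0.26, 0.09]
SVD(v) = [[-0.97, -0.25],[-0.25, 0.97]] @ diag([0.2746060991226125, 0.013838002914506597]) @ [[0.95,0.33], [-0.33,0.95]]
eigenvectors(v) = [[-0.97, 0.32], [-0.26, -0.95]]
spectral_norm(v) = 0.27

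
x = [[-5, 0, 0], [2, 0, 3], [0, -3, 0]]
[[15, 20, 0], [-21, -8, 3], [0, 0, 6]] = x@[[-3, -4, 0], [0, 0, -2], [-5, 0, 1]]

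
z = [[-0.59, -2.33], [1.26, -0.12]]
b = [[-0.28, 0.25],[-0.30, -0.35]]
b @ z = [[0.48,0.62], [-0.26,0.74]]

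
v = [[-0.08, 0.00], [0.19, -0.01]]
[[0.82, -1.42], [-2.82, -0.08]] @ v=[[-0.34, 0.01], [0.21, 0.0]]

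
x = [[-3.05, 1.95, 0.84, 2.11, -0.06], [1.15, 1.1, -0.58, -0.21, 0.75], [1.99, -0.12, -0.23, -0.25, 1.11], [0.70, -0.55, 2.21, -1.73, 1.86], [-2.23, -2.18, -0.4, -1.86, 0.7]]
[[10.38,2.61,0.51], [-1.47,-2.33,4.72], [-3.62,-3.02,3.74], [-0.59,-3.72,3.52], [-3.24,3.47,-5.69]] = x @ [[-1.24, -1.24, 1.1],[1.27, -0.68, 2.12],[1.67, -0.67, 0.25],[1.28, 0.32, -0.18],[-0.27, -0.64, 1.64]]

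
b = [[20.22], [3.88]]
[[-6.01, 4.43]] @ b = [[-104.33]]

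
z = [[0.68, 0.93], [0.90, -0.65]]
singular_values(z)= [1.15, 1.11]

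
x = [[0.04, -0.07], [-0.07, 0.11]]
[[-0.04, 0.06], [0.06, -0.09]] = x @ [[-0.05, 0.08], [0.48, -0.81]]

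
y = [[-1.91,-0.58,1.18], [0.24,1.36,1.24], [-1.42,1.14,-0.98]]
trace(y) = -1.53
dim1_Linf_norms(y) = [1.91, 1.36, 1.42]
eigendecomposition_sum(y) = [[-0.96+0.53j, -0.27-0.31j, (0.6+0.77j)], [(0.19+0.37j), (-0.12+0.1j), 0.30-0.22j], [(-0.68-0.81j), (0.24-0.31j), (-0.62+0.71j)]] + [[-0.96-0.53j, (-0.27+0.31j), 0.60-0.77j], [0.19-0.37j, (-0.12-0.1j), (0.3+0.22j)], [-0.68+0.81j, (0.24+0.31j), (-0.62-0.71j)]] + [[0j, (-0.04-0j), -0.02+0.00j],[(-0.14-0j), (1.6+0j), (0.64-0j)],[(-0.06-0j), 0.66+0.00j, 0.26-0.00j]]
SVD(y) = [[-0.87, -0.45, -0.2], [-0.08, -0.28, 0.96], [-0.48, 0.85, 0.21]] @ diag([2.4271537838531554, 1.9515000712301374, 1.8435487467154434]) @ [[0.96, -0.06, -0.27],[-0.22, 0.44, -0.87],[0.17, 0.90, 0.41]]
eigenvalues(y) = [(-1.7+1.34j), (-1.7-1.34j), (1.87+0j)]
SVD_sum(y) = [[-2.04, 0.13, 0.57],[-0.18, 0.01, 0.05],[-1.13, 0.07, 0.31]] + [[0.19, -0.38, 0.76],  [0.12, -0.24, 0.47],  [-0.36, 0.72, -1.45]] + [[-0.06, -0.33, -0.15], [0.3, 1.59, 0.72], [0.07, 0.35, 0.16]]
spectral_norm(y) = 2.43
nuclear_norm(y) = 6.22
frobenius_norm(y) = 3.62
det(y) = 8.73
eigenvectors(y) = [[0.69+0.00j,0.69-0.00j,(-0.02+0j)], [(0.01-0.26j),(0.01+0.26j),(0.92+0j)], [(0.13+0.66j),0.13-0.66j,0.38+0.00j]]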